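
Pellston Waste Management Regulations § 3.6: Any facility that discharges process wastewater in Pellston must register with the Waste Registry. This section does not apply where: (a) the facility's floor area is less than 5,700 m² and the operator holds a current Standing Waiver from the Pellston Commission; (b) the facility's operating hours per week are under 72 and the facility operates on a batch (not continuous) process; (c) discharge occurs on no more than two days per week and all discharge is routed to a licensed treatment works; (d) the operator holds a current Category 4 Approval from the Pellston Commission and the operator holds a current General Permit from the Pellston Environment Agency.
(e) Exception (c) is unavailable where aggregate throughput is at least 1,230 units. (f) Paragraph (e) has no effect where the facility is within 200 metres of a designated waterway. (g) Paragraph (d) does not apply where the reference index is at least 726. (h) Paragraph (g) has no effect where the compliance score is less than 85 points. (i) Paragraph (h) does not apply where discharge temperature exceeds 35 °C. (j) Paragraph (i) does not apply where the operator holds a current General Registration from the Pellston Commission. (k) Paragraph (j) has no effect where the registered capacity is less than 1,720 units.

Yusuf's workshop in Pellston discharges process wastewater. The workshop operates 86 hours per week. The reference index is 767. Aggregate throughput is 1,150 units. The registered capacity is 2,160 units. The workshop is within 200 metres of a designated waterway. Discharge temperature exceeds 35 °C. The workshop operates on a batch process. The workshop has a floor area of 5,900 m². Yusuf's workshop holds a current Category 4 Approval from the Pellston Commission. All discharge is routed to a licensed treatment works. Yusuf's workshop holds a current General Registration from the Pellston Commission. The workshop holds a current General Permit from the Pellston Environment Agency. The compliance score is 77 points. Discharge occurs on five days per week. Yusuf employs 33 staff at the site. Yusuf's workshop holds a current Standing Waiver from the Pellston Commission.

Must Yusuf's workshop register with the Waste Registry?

Exception (a) requires that the facility's floor area is less than 5,700 m²; but the facility's floor area is 5,900 m², not less than 5,700 m², so (a) is unavailable.
Exception (b) requires that the facility's operating hours per week are under 72; but the facility's operating hours per week are 86, not under 72, so (b) is unavailable.
Exception (c) requires that discharge occurs on no more than two days per week; but discharge occurs on five days per week, so (c) is unavailable.
Exception (d) is satisfied on its face — a current Category 4 Approval is held; a current General Permit is held. As to paragraphs (g)–(k): (g) would limit (d) — the reference index is 767, meeting the 726 threshold — but (h) sets (g) aside: (h) is engaged — the compliance score is 77 points, less than the 85 points limit. (i) operates (discharge temperature exceeds 35 °C), but is displaced by (j): (j) is triggered — a current General Registration is held. (k) does not operate here (the registered capacity is 2,160 units, not less than 1,720 units), so (j) stands. So (d) applies.

No — exception (d) applies; Yusuf's workshop is not required to register with the Waste Registry.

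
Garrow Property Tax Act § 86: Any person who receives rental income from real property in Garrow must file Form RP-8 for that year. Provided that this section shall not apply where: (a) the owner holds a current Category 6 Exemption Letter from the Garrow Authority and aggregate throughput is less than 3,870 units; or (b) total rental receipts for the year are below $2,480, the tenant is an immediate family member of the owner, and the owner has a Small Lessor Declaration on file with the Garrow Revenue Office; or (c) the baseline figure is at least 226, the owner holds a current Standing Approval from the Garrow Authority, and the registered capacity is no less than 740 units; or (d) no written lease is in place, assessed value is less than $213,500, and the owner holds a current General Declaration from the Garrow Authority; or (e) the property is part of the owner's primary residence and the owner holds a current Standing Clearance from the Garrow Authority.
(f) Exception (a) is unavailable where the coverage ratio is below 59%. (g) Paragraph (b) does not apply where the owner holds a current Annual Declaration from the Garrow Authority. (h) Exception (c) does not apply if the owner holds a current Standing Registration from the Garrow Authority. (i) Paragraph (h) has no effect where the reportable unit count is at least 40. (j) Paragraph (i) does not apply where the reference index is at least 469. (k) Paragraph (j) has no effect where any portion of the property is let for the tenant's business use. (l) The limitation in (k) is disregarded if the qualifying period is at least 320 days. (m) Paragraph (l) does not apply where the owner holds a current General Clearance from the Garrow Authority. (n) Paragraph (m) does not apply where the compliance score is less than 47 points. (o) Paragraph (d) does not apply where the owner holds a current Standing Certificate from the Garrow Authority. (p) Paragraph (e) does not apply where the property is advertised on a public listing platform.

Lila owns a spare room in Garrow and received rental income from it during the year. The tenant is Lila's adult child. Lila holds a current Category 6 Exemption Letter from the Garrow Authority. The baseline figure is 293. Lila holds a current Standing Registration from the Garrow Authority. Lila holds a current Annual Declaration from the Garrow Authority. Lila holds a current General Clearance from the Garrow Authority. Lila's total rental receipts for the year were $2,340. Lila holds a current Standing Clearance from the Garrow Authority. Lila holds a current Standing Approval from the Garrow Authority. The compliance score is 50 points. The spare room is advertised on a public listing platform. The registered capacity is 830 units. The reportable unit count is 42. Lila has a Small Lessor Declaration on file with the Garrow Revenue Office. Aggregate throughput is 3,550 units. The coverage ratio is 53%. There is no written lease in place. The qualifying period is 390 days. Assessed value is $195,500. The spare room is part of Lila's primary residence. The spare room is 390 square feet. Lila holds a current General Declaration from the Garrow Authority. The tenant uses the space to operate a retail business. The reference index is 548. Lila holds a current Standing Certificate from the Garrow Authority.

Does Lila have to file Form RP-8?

All of (a)'s requirements are met (a current Category 6 Exemption Letter is held; aggregate throughput is 3,550 units, less than the 3,870 units limit). But applying paragraph (f): (f) operates — the coverage ratio is 53%, below the 59% limit. So (a) is unavailable.
All of (b)'s requirements are met (total rental receipts for the year are $2,340, below the $2,480 limit; the tenant is an immediate family member; a Small Lessor Declaration is on file). However, paragraph (g) must be considered: (g) operates against (b): a current Annual Declaration is held. (b) is therefore removed.
Exception (c): the baseline figure is 293, meeting the 226 threshold; a current Standing Approval is held; the registered capacity is 830 units, meeting the 740 units threshold — every condition holds. Applying paragraphs (h)–(n): (h) operates (a current Standing Registration is held), but is itself disapplied by (i): (i) operates — the reportable unit count is 42, meeting the 40 threshold. (j) would limit (i) — the reference index is 548, meeting the 469 threshold — but (k) sets (j) aside: (k) operates against (j): the space is let for business use. (l) is engaged (the qualifying period is 390 days, meeting the 320 days threshold), but is itself disapplied by (m): (m) operates — a current General Clearance is held. (n) does not operate here (the compliance score is 50 points, not less than 47 points), so (m) stands. Exception (c) stands.
Exception (d): there is no written lease; assessed value is $195,500, less than the $213,500 limit; a current General Declaration is held — every condition holds. But: (o) is engaged — a current Standing Certificate is held. So (d) is unavailable.
Exception (e)'s conditions are all satisfied: the spare room is part of the primary residence; a current Standing Clearance is held. Turning to paragraph (p): (p) operates — the property is publicly advertised. (e) is therefore removed.

No — exception (c) applies; Lila is not required to file Form RP-8.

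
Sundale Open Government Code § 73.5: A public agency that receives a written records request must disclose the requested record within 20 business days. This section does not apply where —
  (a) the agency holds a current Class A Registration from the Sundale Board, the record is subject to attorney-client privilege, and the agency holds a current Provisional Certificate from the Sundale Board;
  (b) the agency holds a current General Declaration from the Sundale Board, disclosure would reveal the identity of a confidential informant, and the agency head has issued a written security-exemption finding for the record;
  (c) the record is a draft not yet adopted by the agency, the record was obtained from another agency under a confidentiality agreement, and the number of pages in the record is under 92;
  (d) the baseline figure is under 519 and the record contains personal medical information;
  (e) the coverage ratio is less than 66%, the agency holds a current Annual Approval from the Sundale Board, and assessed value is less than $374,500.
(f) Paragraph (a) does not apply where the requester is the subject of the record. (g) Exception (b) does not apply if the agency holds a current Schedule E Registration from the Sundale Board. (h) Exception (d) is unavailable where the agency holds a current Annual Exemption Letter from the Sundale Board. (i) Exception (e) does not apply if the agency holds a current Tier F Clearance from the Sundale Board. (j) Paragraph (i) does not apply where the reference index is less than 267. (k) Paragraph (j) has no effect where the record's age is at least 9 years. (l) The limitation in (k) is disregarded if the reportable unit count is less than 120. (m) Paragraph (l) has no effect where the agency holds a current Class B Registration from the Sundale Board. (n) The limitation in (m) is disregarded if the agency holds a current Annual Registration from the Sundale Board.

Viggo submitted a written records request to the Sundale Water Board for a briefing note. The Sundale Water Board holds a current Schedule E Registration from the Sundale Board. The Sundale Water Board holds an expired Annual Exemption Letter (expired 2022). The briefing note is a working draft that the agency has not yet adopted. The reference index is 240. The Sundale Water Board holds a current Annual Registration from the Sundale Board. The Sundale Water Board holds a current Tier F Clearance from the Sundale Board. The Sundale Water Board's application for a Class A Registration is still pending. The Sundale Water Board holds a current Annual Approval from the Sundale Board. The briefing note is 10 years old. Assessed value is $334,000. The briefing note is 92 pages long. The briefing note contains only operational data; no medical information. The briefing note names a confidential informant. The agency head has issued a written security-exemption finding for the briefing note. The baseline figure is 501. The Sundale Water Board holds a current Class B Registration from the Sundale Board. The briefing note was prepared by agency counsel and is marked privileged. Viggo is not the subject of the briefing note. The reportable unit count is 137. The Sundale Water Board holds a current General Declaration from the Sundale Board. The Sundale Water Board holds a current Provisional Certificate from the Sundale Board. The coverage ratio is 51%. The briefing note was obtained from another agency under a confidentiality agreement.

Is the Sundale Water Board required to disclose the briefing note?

Yes — the Sundale Water Board must disclose the briefing note.

Exception (a) does not apply: the Class A Registration is not current.
All of (b)'s requirements are met (a current General Declaration is held; the briefing note names a confidential informant; a written security-exemption finding has been issued). Turning to paragraph (g): (g) operates — a current Schedule E Registration is held. Exception (b) does not apply.
Exception (c) does not apply: the number of pages in the record is 92, not under 92.
Exception (d) requires that the record contains personal medical information; but the briefing note contains only operational data, so (d) is unavailable.
Exception (e): the coverage ratio is 51%, less than the 66% limit; a current Annual Approval is held; assessed value is $334,000, less than the $374,500 limit — every condition holds. But applying paragraphs (i)–(n): (i) applies — a current Tier F Clearance is held. (j) would limit (i) — the reference index is 240, less than the 267 limit — but (k) sets (j) aside: (k) is engaged — the record's age is 10 years, meeting the 9 years threshold. (l) does not operate here (the reportable unit count is 137, not less than 120), so (k) stands. (e) is therefore removed.
No exception applies. The general rule governs.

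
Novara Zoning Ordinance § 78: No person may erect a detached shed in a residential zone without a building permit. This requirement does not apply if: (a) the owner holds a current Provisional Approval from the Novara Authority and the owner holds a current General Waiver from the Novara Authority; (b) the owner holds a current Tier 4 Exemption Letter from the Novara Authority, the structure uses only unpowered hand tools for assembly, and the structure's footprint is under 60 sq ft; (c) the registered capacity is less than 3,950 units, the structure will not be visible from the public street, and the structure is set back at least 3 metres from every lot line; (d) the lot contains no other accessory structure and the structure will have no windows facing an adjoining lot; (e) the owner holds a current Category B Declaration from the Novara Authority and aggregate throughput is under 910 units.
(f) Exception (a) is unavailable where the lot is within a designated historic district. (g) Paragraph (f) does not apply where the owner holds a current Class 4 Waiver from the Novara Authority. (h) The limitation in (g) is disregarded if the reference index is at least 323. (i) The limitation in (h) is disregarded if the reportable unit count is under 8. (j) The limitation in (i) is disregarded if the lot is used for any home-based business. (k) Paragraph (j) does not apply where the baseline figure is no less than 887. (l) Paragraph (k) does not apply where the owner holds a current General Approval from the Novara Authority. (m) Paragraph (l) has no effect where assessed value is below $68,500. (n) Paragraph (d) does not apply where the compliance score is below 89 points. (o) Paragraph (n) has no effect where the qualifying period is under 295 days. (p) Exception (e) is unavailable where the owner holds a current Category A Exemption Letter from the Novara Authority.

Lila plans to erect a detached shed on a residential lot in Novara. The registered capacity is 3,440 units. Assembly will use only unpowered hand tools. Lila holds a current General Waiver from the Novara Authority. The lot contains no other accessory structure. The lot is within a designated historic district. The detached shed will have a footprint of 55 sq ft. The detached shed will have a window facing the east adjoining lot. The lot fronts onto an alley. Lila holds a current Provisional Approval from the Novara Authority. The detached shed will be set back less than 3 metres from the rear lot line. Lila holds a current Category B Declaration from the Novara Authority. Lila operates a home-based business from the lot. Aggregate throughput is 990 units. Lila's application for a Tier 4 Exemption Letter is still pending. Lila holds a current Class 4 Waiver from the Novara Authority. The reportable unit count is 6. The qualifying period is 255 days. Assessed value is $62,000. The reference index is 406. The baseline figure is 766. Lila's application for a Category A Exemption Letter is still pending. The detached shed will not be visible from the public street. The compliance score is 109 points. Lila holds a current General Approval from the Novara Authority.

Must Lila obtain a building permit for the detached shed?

Yes — Lila must obtain a building permit.

Exception (a) is satisfied on its face — a current Provisional Approval is held; a current General Waiver is held. Turning to paragraphs (f)–(m): (f) operates against (a): the lot is in a historic district. (g) is engaged (a current Class 4 Waiver is held), but yields to (h): (h) is triggered — the reference index is 406, meeting the 323 threshold. (i) would limit (h) — the reportable unit count is 6, under the 8 limit — but (j) sets (i) aside: (j) is engaged — a home-based business operates on the lot. (k), which would lift (j), is inapplicable — the baseline figure is 766, short of 887. (a) is therefore removed.
Exception (b) fails — there is no Tier 4 Exemption Letter in force.
Exception (c) does not apply: the rear setback is under 3 m.
Exception (d) does not apply: a window faces an adjoining lot.
Exception (e) fails — aggregate throughput is 990 units, not under 910 units.
No exception applies. The general rule governs.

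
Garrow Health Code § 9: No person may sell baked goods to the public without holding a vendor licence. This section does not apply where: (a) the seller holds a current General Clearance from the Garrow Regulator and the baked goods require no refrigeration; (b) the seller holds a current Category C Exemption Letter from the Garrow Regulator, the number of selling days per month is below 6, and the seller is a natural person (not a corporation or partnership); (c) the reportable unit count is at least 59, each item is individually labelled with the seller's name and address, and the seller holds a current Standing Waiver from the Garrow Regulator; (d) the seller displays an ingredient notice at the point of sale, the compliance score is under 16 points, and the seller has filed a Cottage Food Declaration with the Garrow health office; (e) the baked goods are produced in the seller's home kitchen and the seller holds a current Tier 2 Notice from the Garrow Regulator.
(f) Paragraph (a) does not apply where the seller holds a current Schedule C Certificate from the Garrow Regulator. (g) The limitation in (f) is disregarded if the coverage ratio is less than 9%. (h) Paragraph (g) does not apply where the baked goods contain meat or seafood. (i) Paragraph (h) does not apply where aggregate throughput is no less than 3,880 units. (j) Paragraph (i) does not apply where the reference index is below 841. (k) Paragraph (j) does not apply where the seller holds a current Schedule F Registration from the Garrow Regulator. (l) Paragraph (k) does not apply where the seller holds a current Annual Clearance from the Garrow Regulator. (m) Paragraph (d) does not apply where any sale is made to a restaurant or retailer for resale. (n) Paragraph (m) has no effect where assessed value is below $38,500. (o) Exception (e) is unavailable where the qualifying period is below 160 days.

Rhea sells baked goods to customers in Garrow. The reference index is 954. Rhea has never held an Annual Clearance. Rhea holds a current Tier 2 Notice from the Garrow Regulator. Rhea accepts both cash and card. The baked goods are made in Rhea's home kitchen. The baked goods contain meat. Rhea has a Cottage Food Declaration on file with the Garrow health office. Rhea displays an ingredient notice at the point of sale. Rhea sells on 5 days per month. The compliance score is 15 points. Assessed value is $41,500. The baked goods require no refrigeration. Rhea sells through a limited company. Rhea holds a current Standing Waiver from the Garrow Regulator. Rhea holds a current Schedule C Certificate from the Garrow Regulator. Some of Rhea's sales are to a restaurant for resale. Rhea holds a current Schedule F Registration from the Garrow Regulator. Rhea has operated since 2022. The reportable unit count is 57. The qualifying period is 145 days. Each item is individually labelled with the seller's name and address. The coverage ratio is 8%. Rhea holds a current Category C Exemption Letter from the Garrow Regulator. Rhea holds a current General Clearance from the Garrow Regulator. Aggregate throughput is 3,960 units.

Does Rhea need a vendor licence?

No — exception (a) applies; Rhea is not required to hold a vendor licence.

All of (a)'s requirements are met (a current General Clearance is held; the baked goods are shelf-stable). As to paragraphs (f)–(l): (f) would limit (a) — a current Schedule C Certificate is held — but (g) sets (f) aside: (g) is triggered — the coverage ratio is 8%, less than the 9% limit. (h) applies (the baked goods contain meat), but is overridden by (i): (i) applies — aggregate throughput is 3,960 units, meeting the 3,880 units threshold. (j), which would lift (i), is not engaged — the reference index is 954, not below 841. Exception (a) stands.
Exception (b) does not apply: the seller operates through a limited company.
Exception (c) requires that the reportable unit count is at least 59; but the reportable unit count is 57, short of 59, so (c) is unavailable.
Exception (d): an ingredient notice is displayed; the compliance score is 15 points, under the 16 points limit; a Cottage Food Declaration is on file — every condition holds. However, paragraphs (m)–(n) must be considered: (m) operates against (d): some sales are to a restaurant for resale. (n), which would lift (m), is not triggered — assessed value is $41,500, not below $38,500. Exception (d) does not apply.
Exception (e)'s conditions are all satisfied: the baked goods are home-kitchen produced; a current Tier 2 Notice is held. However, paragraph (o) must be considered: (o) operates against (e): the qualifying period is 145 days, below the 160 days limit. (e) is therefore removed.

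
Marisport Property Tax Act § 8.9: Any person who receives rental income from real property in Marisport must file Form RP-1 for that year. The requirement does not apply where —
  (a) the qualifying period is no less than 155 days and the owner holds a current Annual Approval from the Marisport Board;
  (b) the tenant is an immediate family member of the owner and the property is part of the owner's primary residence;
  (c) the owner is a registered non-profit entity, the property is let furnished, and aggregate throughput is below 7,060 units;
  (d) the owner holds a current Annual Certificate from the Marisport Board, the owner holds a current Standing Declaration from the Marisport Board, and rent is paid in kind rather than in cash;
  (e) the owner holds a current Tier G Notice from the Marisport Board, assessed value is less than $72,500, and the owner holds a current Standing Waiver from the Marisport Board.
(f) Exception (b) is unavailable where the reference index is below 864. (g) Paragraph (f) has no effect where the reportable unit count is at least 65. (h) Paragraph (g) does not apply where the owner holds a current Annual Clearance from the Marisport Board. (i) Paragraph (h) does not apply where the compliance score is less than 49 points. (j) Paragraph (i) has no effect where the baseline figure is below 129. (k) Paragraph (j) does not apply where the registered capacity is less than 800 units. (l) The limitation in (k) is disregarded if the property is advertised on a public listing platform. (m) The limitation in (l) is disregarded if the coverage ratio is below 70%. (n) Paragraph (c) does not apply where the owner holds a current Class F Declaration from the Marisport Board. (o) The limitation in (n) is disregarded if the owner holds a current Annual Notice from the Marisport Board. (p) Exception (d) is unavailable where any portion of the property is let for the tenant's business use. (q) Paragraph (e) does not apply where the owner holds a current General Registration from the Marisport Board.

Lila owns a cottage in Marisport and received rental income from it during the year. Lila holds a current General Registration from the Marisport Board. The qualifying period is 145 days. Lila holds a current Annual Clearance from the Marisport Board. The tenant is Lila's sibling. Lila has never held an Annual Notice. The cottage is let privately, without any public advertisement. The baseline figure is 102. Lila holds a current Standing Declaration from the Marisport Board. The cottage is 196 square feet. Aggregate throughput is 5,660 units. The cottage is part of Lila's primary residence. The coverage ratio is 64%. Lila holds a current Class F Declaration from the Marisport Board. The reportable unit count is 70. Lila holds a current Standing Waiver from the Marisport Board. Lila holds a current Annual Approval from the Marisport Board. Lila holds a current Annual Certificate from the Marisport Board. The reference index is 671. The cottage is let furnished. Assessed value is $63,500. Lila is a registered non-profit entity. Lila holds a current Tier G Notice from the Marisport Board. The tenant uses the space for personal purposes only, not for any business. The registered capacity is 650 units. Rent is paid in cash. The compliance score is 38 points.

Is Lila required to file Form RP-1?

Exception (a) does not apply: the qualifying period is 145 days, short of 155 days.
Exception (b)'s conditions are all satisfied: the tenant is an immediate family member; the cottage is part of the primary residence. Applying paragraphs (f)–(m): (f) operates (the reference index is 671, below the 864 limit), but is set aside by (g): (g) operates against (f): the reportable unit count is 70, meeting the 65 threshold. (h) would limit (g) — a current Annual Clearance is held — but (i) sets (h) aside: (i) operates against (h): the compliance score is 38 points, less than the 49 points limit. (j) operates (the baseline figure is 102, below the 129 limit), but yields to (k): (k) is engaged — the registered capacity is 650 units, less than the 800 units limit. (l), which would lift (k), is not engaged — the property is let privately without advertisement. So (b) applies.
Exception (c): Lila is a registered non-profit; the property is let furnished; aggregate throughput is 5,660 units, below the 7,060 units limit — every condition holds. But: (n) operates against (c): a current Class F Declaration is held. (o), which would lift (n), does not operate here — no current Annual Notice is held. (c) is therefore removed.
Exception (d) requires that rent is paid in kind rather than in cash; but rent is paid in cash, so (d) is unavailable.
Exception (e) is satisfied on its face — a current Tier G Notice is held; assessed value is $63,500, less than the $72,500 limit; a current Standing Waiver is held. But: (q) operates against (e): a current General Registration is held. (e) is therefore removed.

No — exception (b) applies; Lila is not required to file Form RP-1.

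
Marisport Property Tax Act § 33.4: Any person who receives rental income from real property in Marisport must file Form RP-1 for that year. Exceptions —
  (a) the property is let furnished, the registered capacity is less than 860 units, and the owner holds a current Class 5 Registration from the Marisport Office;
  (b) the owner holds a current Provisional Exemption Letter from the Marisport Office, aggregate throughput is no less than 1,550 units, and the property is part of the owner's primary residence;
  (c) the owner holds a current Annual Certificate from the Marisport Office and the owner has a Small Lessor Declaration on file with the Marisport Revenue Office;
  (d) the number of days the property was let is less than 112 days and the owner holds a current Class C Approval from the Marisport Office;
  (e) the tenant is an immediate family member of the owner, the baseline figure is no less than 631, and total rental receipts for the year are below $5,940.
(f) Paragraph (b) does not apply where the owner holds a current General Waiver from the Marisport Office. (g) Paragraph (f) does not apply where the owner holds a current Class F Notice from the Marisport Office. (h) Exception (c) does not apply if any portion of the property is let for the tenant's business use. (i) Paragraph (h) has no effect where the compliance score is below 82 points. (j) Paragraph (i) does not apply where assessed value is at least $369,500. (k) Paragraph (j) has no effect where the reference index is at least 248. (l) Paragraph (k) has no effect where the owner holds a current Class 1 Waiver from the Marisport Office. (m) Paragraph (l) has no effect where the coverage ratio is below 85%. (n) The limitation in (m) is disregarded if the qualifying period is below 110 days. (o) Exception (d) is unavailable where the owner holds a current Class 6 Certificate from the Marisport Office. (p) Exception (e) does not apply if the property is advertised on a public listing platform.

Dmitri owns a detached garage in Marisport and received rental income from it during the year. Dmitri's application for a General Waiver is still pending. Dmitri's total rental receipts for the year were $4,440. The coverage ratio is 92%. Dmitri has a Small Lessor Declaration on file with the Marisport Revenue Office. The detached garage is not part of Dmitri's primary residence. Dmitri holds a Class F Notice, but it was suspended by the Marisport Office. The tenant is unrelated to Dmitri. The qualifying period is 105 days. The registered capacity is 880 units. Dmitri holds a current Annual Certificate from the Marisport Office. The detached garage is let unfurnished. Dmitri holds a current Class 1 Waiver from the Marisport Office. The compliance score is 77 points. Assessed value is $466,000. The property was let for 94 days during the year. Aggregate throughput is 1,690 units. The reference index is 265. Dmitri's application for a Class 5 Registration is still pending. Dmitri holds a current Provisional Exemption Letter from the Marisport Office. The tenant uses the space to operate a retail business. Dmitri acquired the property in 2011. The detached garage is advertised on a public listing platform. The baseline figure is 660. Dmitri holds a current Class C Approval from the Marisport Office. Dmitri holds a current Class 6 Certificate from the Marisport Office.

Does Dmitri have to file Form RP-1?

Exception (a) requires that the property is let furnished; but the property is let unfurnished, so (a) is unavailable.
Exception (b) fails — the detached garage is not part of the primary residence.
Exception (c)'s conditions are all satisfied: a current Annual Certificate is held; a Small Lessor Declaration is on file. But applying paragraphs (h)–(n): (h) operates against (c): the space is let for business use. (i) would limit (h) — the compliance score is 77 points, below the 82 points limit — but (j) sets (i) aside: (j) operates against (i): assessed value is $466,000, meeting the $369,500 threshold. (k) is triggered (the reference index is 265, meeting the 248 threshold), but yields to (l): (l) operates — a current Class 1 Waiver is held. (m) is not triggered (the coverage ratio is 92%, not below 85%), so (l) stands. Exception (c) does not apply.
Exception (d)'s conditions are all satisfied: the number of days the property was let is 94 days, less than the 112 days limit; a current Class C Approval is held. Turning to paragraph (o): (o) operates against (d): a current Class 6 Certificate is held. (d) is therefore removed.
Exception (e) does not apply: the tenant is unrelated to the owner.
None of the exceptions is available; § 33.4 applies in full.

Yes — Dmitri must file Form RP-1.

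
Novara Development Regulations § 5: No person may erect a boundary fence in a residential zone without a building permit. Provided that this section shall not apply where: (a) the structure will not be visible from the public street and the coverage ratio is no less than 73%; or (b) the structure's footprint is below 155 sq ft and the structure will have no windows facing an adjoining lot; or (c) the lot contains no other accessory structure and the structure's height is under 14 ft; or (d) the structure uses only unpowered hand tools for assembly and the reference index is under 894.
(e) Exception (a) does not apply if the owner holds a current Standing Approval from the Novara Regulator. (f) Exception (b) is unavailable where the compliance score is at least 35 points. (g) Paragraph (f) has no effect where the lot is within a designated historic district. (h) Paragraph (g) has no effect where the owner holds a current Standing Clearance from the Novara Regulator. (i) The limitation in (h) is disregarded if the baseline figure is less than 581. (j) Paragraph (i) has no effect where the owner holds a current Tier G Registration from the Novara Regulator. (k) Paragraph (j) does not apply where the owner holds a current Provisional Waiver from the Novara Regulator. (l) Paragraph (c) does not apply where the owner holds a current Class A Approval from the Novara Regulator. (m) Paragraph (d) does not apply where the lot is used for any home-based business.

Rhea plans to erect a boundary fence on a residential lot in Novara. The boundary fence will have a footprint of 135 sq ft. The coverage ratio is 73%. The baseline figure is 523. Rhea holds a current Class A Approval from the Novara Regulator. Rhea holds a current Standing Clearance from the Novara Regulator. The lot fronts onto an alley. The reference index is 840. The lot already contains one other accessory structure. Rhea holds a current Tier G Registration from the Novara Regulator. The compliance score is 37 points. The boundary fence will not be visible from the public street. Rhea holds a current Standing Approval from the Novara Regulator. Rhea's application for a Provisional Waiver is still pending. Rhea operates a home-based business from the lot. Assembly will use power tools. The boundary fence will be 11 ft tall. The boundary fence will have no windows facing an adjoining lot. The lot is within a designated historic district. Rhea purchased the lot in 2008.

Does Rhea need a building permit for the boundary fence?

Yes — Rhea must obtain a building permit.

Exception (a): the structure will not be visible from the street; the coverage ratio is 73%, meeting the 73% threshold — every condition holds. But: (e) is engaged — a current Standing Approval is held. (a) is therefore removed.
Exception (b): the structure's footprint is 135 sq ft, below the 155 sq ft limit; no windows face an adjoining lot — every condition holds. However, paragraphs (f)–(k) must be considered: (f) operates against (b): the compliance score is 37 points, meeting the 35 points threshold. (g) applies (the lot is in a historic district), but yields to (h): (h) operates against (g): a current Standing Clearance is held. (i) would limit (h) — the baseline figure is 523, less than the 581 limit — but (j) sets (i) aside: (j) operates against (i): a current Tier G Registration is held. (k) does not operate here (there is no Provisional Waiver in force), so (j) stands. So (b) is unavailable.
Exception (c) does not apply: the lot already has another accessory structure.
Exception (d) does not apply: assembly uses power tools.
No exception displaces § 5.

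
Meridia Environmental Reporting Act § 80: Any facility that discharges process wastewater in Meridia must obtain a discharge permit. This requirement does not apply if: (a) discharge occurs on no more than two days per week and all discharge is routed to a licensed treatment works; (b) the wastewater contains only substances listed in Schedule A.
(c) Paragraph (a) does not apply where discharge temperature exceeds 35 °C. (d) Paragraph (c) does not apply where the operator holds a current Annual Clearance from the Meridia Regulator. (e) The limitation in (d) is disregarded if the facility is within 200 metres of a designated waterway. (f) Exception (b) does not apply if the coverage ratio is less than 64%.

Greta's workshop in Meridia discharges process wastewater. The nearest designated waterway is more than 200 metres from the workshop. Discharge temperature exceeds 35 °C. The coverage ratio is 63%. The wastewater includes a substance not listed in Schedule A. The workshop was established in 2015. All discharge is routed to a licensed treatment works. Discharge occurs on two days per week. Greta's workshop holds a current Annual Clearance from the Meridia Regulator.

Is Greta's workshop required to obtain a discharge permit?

No — exception (a) applies; Greta's workshop is not required to obtain a discharge permit.

Exception (a)'s conditions are all satisfied: discharge occurs on no more than two days per week; discharge is routed to a licensed treatment works. Considering the limiting provisions: (c) would limit (a) — discharge temperature exceeds 35 °C — but (d) sets (c) aside: (d) operates against (c): a current Annual Clearance is held. (e) is not engaged (the workshop is more than 200 m from any designated waterway), so (d) stands. So (a) applies.
Exception (b) requires that the wastewater contains only substances listed in Schedule A; but the wastewater includes a non-Schedule-A substance, so (b) is unavailable.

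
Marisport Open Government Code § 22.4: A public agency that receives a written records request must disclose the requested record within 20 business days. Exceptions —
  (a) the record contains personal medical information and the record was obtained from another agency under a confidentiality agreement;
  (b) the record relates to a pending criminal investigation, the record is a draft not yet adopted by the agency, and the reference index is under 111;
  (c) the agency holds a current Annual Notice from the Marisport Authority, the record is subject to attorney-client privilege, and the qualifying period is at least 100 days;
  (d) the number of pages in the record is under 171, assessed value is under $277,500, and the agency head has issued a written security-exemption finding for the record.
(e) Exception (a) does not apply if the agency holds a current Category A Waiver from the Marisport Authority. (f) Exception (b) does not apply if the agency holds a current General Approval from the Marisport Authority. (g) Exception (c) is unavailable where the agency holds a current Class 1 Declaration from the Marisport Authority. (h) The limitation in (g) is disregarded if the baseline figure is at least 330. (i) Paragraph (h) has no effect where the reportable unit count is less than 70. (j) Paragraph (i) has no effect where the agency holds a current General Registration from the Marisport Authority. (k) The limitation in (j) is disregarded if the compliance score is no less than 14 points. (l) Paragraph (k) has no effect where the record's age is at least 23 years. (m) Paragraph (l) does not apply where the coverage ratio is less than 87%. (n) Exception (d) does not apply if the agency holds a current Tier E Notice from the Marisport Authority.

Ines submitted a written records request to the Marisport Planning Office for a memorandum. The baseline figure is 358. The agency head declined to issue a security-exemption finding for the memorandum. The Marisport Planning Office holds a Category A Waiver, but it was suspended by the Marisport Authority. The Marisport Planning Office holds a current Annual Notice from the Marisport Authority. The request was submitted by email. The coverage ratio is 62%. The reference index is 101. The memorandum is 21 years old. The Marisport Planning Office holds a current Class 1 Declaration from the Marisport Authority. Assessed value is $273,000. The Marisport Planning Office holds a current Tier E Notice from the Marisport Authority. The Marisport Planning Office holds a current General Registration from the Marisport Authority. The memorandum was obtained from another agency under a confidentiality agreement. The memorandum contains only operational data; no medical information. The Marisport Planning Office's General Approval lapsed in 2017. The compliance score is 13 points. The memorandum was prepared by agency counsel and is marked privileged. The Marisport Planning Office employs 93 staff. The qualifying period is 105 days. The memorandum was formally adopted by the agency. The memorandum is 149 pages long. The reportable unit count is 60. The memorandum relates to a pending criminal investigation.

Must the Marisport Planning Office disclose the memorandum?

Exception (a) does not apply: the memorandum contains only operational data.
Exception (b) requires that the record is a draft not yet adopted by the agency; but the memorandum has been formally adopted, so (b) is unavailable.
Exception (c) is satisfied on its face — a current Annual Notice is held; the memorandum is privileged; the qualifying period is 105 days, meeting the 100 days threshold. Under paragraphs (g)–(m): (g) applies (a current Class 1 Declaration is held), but is displaced by (h): (h) operates against (g): the baseline figure is 358, meeting the 330 threshold. (i) operates (the reportable unit count is 60, less than the 70 limit), but is set aside by (j): (j) operates against (i): a current General Registration is held. (k) is inapplicable (the compliance score is 13 points, short of 14 points), so (j) stands. Exception (c) stands.
Exception (d) fails — the agency head declined to issue a security-exemption finding.

No — exception (c) applies; the Marisport Planning Office is not required to disclose the memorandum.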